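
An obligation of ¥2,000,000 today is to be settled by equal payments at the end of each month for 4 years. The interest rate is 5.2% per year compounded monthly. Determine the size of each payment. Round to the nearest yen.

¥46,240

Level ordinary annuity; solve PV = PMT × [(1 − (1+r)^−n)/r] for PMT.
Periodic rate r = 0.052/12 per month; n is counted in months.
With n = 48: PMT = 2,000,000 / ([(1 − (1+r)^−n)/r]) = ¥46,240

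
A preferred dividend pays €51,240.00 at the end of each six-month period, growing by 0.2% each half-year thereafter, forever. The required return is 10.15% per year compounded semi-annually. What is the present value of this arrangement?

€1,051,076.92

Periodic rate r = 0.1015/2 per half-year.
Growing perpetuity (Gordon): PV = PMT₁ / (r − g) = 51,240 / (r − 0.002) = €1,051,076.92.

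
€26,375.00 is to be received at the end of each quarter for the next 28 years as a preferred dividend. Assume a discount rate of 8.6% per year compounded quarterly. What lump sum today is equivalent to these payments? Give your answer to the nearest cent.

€1,113,489.43

This is an ordinary annuity: 112 payments of €26,375.00 at the end of each quarter.
Periodic rate r = 0.086/4 per quarter; n is counted in quarters.
PV = PMT × [(1 − (1+r)^−n)/r] = 26,375 × [1 − (1+r)^−112] / r = €1,113,489.43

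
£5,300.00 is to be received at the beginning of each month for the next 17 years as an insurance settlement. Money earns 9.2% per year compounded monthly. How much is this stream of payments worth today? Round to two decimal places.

This is an annuity due: 204 payments of £5,300.00 at the beginning of each month.
Periodic rate r = 0.092/12 per month; n is counted in months.
PV = PMT × [(1 − (1+r)^−n)/r] × (1+r) = 5,300 × [1 − (1+r)^−204] / r × (1+r) = £549,934.74

£549,934.74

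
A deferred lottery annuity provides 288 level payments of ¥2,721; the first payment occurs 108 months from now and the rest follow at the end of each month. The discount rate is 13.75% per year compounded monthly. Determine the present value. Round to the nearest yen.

Ordinary annuity of 288 payments, first payment at period 108.
Periodic rate r = 0.1375/12 per month; n is counted in months.
The ordinary-annuity PV formula values the stream one period before the first payment (period 107); discount that back 107 periods:
PV₀ = 2,721 × [1 − (1+r)^−288] / r × (1+r)^−107 = ¥67,536

¥67,536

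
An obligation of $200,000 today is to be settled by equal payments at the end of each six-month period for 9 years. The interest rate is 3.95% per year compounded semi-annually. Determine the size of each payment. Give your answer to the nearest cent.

Level ordinary annuity; solve PV = PMT × [(1 − (1+r)^−n)/r] for PMT.
Periodic rate r = 0.0395/2 per half-year; n is counted in half-years.
With n = 18: PMT = 200,000 / ([(1 − (1+r)^−n)/r]) = $13,311.12

$13,311.12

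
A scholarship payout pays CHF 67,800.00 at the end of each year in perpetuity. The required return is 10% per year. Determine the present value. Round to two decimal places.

Periodic rate r = 0.1 per year.
Level perpetuity: PV = PMT / r = 67,800 / (0.1) = CHF 678,000.00.

CHF 678,000.00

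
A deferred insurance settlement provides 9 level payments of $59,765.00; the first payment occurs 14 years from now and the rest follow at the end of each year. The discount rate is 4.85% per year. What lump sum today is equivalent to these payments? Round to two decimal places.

$231,046.69

Ordinary annuity of 9 payments, first payment at period 14.
Periodic rate r = 0.0485 per year.
The ordinary-annuity PV formula values the stream one period before the first payment (period 13); discount that back 13 periods:
PV₀ = 59,765 × [1 − (1+r)^−9] / r × (1+r)^−13 = $231,046.69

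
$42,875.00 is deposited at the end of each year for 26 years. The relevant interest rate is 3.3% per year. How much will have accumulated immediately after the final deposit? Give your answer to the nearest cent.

$1,722,786.05

This is an ordinary annuity: 26 deposits of $42,875.00 at the end of each year.
Periodic rate r = 0.033 per year.
FV = PMT × [((1+r)^n − 1)/r] = 42,875 × [(1+r)^26 − 1] / r = $1,722,786.05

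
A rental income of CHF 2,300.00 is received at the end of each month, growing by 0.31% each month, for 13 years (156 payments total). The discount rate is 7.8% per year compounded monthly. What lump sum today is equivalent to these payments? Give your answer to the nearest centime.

CHF 277,446.33

Periodic rate r = 0.078/12 per month; n is counted in months.
Growing ordinary annuity: PV = PMT₁ × [1 − ((1+g)/(1+r))^n] / (r − g) = 2,300 × [1 − ((1+0.0031)/(1+r))^156] / (r − 0.0031) = CHF 277,446.33.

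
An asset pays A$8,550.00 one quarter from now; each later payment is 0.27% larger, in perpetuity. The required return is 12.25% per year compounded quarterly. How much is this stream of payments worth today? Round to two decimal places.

Periodic rate r = 0.1225/4 per quarter.
Growing perpetuity (Gordon): PV = PMT₁ / (r − g) = 8,550 / (r − 0.0027) = A$306,177.26.

A$306,177.26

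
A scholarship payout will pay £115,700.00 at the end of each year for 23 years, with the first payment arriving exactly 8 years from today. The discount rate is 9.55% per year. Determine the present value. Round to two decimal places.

£561,282.58

Ordinary annuity of 23 payments, first payment at period 8.
Periodic rate r = 0.0955 per year.
The ordinary-annuity PV formula values the stream one period before the first payment (period 7); discount that back 7 periods:
PV₀ = 115,700 × [1 − (1+r)^−23] / r × (1+r)^−7 = £561,282.58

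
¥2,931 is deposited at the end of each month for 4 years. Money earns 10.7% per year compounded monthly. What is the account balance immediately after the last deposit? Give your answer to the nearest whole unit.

¥174,637

This is an ordinary annuity: 48 deposits of ¥2,931 at the end of each month.
Periodic rate r = 0.107/12 per month; n is counted in months.
FV = PMT × [((1+r)^n − 1)/r] = 2,931 × [(1+r)^48 − 1] / r = ¥174,637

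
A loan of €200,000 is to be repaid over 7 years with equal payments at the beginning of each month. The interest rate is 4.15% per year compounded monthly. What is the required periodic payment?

Level annuity due; solve PV = PMT × [(1 − (1+r)^−n)/r] × (1+r) for PMT.
Periodic rate r = 0.0415/12 per month; n is counted in months.
With n = 84: PMT = 200,000 / ([(1 − (1+r)^−n)/r] × (1+r)) = €2,738.12

€2,738.12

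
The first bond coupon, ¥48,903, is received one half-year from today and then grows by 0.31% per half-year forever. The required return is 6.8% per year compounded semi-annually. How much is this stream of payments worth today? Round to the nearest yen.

¥1,582,621

Periodic rate r = 0.068/2 per half-year.
Growing perpetuity (Gordon): PV = PMT₁ / (r − g) = 48,903 / (r − 0.0031) = ¥1,582,621.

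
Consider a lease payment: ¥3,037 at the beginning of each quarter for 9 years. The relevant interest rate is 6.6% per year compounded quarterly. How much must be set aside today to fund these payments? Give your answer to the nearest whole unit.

This is an annuity due: 36 payments of ¥3,037 at the beginning of each quarter.
Periodic rate r = 0.066/4 per quarter; n is counted in quarters.
PV = PMT × [(1 − (1+r)^−n)/r] × (1+r) = 3,037 × [1 − (1+r)^−36] / r × (1+r) = ¥83,296

¥83,296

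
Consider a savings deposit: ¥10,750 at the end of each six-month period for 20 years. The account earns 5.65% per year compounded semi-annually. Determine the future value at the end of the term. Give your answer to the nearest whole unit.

This is an ordinary annuity: 40 deposits of ¥10,750 at the end of each six-month period.
Periodic rate r = 0.0565/2 per half-year; n is counted in half-years.
FV = PMT × [((1+r)^n − 1)/r] = 10,750 × [(1+r)^40 − 1] / r = ¥779,151

¥779,151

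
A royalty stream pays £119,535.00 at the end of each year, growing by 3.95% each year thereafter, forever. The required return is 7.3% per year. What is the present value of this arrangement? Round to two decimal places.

£3,568,208.96

Periodic rate r = 0.073 per year.
Growing perpetuity (Gordon): PV = PMT₁ / (r − g) = 119,535 / (r − 0.0395) = £3,568,208.96.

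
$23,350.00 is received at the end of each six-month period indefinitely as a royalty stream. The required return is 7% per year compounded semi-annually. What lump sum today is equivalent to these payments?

Periodic rate r = 0.07/2 per half-year.
Level perpetuity: PV = PMT / r = 23,350 / (0.07/2) = $667,142.86.

$667,142.86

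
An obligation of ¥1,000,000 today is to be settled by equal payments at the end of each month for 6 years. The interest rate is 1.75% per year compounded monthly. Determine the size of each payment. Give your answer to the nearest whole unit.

Level ordinary annuity; solve PV = PMT × [(1 − (1+r)^−n)/r] for PMT.
Periodic rate r = 0.0175/12 per month; n is counted in months.
With n = 72: PMT = 1,000,000 / ([(1 − (1+r)^−n)/r]) = ¥14,641

¥14,641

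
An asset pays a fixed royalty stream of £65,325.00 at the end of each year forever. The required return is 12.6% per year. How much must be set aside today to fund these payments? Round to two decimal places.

Periodic rate r = 0.126 per year.
Level perpetuity: PV = PMT / r = 65,325 / (0.126) = £518,452.38.

£518,452.38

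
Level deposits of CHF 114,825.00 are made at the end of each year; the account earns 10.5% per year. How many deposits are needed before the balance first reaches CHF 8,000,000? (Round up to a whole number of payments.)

22 payments

Periodic rate r = 0.105 per year.
Ordinary annuity FV: 8,000,000 = 114,825 × [((1+r)^n − 1)/r].
(1+r)^n = 1 + 8,000,000 × r / 114,825, so n = ln(1 + 8,000,000·r/114,825) / ln(1+r) = 21.21.
Round up to a whole number of payments: n = 22.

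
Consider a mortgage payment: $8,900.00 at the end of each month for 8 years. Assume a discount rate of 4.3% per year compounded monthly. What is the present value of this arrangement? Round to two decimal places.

This is an ordinary annuity: 96 payments of $8,900.00 at the end of each month.
Periodic rate r = 0.043/12 per month; n is counted in months.
PV = PMT × [(1 − (1+r)^−n)/r] = 8,900 × [1 − (1+r)^−96] / r = $721,856.34

$721,856.34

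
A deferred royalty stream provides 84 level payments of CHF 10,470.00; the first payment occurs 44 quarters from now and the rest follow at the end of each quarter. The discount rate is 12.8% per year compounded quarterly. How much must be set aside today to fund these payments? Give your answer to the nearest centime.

CHF 78,453.51

Ordinary annuity of 84 payments, first payment at period 44.
Periodic rate r = 0.128/4 per quarter; n is counted in quarters.
The ordinary-annuity PV formula values the stream one period before the first payment (period 43); discount that back 43 periods:
PV₀ = 10,470 × [1 − (1+r)^−84] / r × (1+r)^−43 = CHF 78,453.51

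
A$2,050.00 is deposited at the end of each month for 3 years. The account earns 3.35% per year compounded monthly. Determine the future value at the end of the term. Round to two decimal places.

A$77,522.18

This is an ordinary annuity: 36 deposits of A$2,050.00 at the end of each month.
Periodic rate r = 0.0335/12 per month; n is counted in months.
FV = PMT × [((1+r)^n − 1)/r] = 2,050 × [(1+r)^36 − 1] / r = A$77,522.18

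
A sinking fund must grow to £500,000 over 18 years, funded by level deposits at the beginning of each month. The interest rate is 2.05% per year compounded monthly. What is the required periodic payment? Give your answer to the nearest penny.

Level annuity due; solve FV = PMT × [((1+r)^n − 1)/r] × (1+r) for PMT.
Periodic rate r = 0.0205/12 per month; n is counted in months.
With n = 216: PMT = 500,000 / ([((1+r)^n − 1)/r] × (1+r)) = £1,912.62

£1,912.62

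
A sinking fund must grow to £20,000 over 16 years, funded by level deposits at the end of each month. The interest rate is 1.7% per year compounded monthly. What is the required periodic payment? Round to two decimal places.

Level ordinary annuity; solve FV = PMT × [((1+r)^n − 1)/r] for PMT.
Periodic rate r = 0.017/12 per month; n is counted in months.
With n = 192: PMT = 20,000 / ([((1+r)^n − 1)/r]) = £90.71

£90.71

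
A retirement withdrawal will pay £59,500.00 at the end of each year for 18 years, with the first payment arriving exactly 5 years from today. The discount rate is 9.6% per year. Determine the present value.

£347,047.58

Ordinary annuity of 18 payments, first payment at period 5.
Periodic rate r = 0.096 per year.
The ordinary-annuity PV formula values the stream one period before the first payment (period 4); discount that back 4 periods:
PV₀ = 59,500 × [1 − (1+r)^−18] / r × (1+r)^−4 = £347,047.58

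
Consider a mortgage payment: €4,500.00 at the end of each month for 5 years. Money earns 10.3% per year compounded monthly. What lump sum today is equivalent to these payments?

€210,329.93

This is an ordinary annuity: 60 payments of €4,500.00 at the end of each month.
Periodic rate r = 0.103/12 per month; n is counted in months.
PV = PMT × [(1 − (1+r)^−n)/r] = 4,500 × [1 − (1+r)^−60] / r = €210,329.93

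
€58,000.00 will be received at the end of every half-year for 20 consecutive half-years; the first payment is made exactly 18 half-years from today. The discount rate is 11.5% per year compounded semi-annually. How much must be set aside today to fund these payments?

€262,472.76

Ordinary annuity of 20 payments, first payment at period 18.
Periodic rate r = 0.115/2 per half-year; n is counted in half-years.
The ordinary-annuity PV formula values the stream one period before the first payment (period 17); discount that back 17 periods:
PV₀ = 58,000 × [1 − (1+r)^−20] / r × (1+r)^−17 = €262,472.76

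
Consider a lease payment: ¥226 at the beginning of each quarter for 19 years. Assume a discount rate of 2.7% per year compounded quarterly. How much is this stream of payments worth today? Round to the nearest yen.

¥13,492

This is an annuity due: 76 payments of ¥226 at the beginning of each quarter.
Periodic rate r = 0.027/4 per quarter; n is counted in quarters.
PV = PMT × [(1 − (1+r)^−n)/r] × (1+r) = 226 × [1 − (1+r)^−76] / r × (1+r) = ¥13,492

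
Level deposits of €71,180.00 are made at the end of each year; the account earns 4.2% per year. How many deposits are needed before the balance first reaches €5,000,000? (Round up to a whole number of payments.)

34 payments

Periodic rate r = 0.042 per year.
Ordinary annuity FV: 5,000,000 = 71,180 × [((1+r)^n − 1)/r].
(1+r)^n = 1 + 5,000,000 × r / 71,180, so n = ln(1 + 5,000,000·r/71,180) / ln(1+r) = 33.39.
Round up to a whole number of payments: n = 34.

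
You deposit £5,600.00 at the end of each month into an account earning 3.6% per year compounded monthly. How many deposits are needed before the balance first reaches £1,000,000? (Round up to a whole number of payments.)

Periodic rate r = 0.036/12 per month; n is counted in months.
Ordinary annuity FV: 1,000,000 = 5,600 × [((1+r)^n − 1)/r].
(1+r)^n = 1 + 1,000,000 × r / 5,600, so n = ln(1 + 1,000,000·r/5,600) / ln(1+r) = 143.21.
Round up to a whole number of payments: n = 144.

144 payments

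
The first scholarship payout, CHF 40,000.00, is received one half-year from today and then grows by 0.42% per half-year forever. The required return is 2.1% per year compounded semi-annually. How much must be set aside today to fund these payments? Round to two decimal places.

Periodic rate r = 0.021/2 per half-year.
Growing perpetuity (Gordon): PV = PMT₁ / (r − g) = 40,000 / (r − 0.0042) = CHF 6,349,206.35.

CHF 6,349,206.35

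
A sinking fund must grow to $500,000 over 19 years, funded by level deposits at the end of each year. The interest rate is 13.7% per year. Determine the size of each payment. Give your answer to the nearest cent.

$6,544.39

Level ordinary annuity; solve FV = PMT × [((1+r)^n − 1)/r] for PMT.
Periodic rate r = 0.137 per year.
With n = 19: PMT = 500,000 / ([((1+r)^n − 1)/r]) = $6,544.39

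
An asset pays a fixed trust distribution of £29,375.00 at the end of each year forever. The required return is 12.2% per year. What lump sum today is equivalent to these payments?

Periodic rate r = 0.122 per year.
Level perpetuity: PV = PMT / r = 29,375 / (0.122) = £240,778.69.

£240,778.69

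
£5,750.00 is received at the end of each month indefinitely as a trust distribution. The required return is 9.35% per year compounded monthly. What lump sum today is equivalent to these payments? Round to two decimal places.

Periodic rate r = 0.0935/12 per month.
Level perpetuity: PV = PMT / r = 5,750 / (0.0935/12) = £737,967.91.

£737,967.91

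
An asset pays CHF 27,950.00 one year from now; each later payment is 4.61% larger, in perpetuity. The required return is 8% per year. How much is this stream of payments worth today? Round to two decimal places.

CHF 824,483.78

Periodic rate r = 0.08 per year.
Growing perpetuity (Gordon): PV = PMT₁ / (r − g) = 27,950 / (r − 0.0461) = CHF 824,483.78.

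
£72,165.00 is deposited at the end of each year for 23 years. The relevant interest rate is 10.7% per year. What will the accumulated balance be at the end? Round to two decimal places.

£6,313,322.97

This is an ordinary annuity: 23 deposits of £72,165.00 at the end of each year.
Periodic rate r = 0.107 per year.
FV = PMT × [((1+r)^n − 1)/r] = 72,165 × [(1+r)^23 − 1] / r = £6,313,322.97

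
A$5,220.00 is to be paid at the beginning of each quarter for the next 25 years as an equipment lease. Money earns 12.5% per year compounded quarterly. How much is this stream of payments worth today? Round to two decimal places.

This is an annuity due: 100 payments of A$5,220.00 at the beginning of each quarter.
Periodic rate r = 0.125/4 per quarter; n is counted in quarters.
PV = PMT × [(1 − (1+r)^−n)/r] × (1+r) = 5,220 × [1 − (1+r)^−100] / r × (1+r) = A$164,320.59

A$164,320.59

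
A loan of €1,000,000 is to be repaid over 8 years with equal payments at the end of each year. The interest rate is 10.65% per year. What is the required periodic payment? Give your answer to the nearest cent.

Level ordinary annuity; solve PV = PMT × [(1 − (1+r)^−n)/r] for PMT.
Periodic rate r = 0.1065 per year.
With n = 8: PMT = 1,000,000 / ([(1 − (1+r)^−n)/r]) = €191,902.04

€191,902.04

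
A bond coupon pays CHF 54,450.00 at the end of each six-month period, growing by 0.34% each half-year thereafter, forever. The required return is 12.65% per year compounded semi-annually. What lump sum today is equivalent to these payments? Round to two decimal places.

Periodic rate r = 0.1265/2 per half-year.
Growing perpetuity (Gordon): PV = PMT₁ / (r − g) = 54,450 / (r − 0.0034) = CHF 909,774.44.

CHF 909,774.44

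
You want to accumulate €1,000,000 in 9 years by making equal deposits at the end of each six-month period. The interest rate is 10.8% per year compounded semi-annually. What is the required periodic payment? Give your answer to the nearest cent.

Level ordinary annuity; solve FV = PMT × [((1+r)^n − 1)/r] for PMT.
Periodic rate r = 0.108/2 per half-year; n is counted in half-years.
With n = 18: PMT = 1,000,000 / ([((1+r)^n − 1)/r]) = €34,240.10

€34,240.10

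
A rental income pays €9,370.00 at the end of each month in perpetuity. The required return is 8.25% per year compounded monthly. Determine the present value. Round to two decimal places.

€1,362,909.09

Periodic rate r = 0.0825/12 per month.
Level perpetuity: PV = PMT / r = 9,370 / (0.0825/12) = €1,362,909.09.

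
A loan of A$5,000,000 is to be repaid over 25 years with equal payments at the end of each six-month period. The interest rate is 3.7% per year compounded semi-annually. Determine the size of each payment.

Level ordinary annuity; solve PV = PMT × [(1 − (1+r)^−n)/r] for PMT.
Periodic rate r = 0.037/2 per half-year; n is counted in half-years.
With n = 50: PMT = 5,000,000 / ([(1 − (1+r)^−n)/r]) = A$154,140.25

A$154,140.25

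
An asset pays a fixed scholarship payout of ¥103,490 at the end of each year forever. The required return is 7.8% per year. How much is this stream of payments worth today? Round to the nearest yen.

¥1,326,795

Periodic rate r = 0.078 per year.
Level perpetuity: PV = PMT / r = 103,490 / (0.078) = ¥1,326,795.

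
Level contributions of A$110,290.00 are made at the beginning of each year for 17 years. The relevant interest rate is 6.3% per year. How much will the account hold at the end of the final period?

A$3,396,757.49

This is an annuity due: 17 deposits of A$110,290.00 at the beginning of each year.
Periodic rate r = 0.063 per year.
FV = PMT × [((1+r)^n − 1)/r] × (1+r) = 110,290 × [(1+r)^17 − 1] / r × (1+r) = A$3,396,757.49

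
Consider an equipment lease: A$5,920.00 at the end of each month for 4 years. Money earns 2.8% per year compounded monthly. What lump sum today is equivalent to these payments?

This is an ordinary annuity: 48 payments of A$5,920.00 at the end of each month.
Periodic rate r = 0.028/12 per month; n is counted in months.
PV = PMT × [(1 − (1+r)^−n)/r] = 5,920 × [1 − (1+r)^−48] / r = A$268,528.90

A$268,528.90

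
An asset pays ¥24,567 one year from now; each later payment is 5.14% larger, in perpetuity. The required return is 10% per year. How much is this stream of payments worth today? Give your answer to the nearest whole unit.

Periodic rate r = 0.1 per year.
Growing perpetuity (Gordon): PV = PMT₁ / (r − g) = 24,567 / (r − 0.0514) = ¥505,494.

¥505,494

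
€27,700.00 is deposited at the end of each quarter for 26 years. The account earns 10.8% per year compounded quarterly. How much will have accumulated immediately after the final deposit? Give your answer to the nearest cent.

€15,358,911.59

This is an ordinary annuity: 104 deposits of €27,700.00 at the end of each quarter.
Periodic rate r = 0.108/4 per quarter; n is counted in quarters.
FV = PMT × [((1+r)^n − 1)/r] = 27,700 × [(1+r)^104 − 1] / r = €15,358,911.59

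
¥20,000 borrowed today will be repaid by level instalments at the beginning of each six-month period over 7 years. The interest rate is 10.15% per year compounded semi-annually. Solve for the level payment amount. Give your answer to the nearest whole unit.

¥1,932

Level annuity due; solve PV = PMT × [(1 − (1+r)^−n)/r] × (1+r) for PMT.
Periodic rate r = 0.1015/2 per half-year; n is counted in half-years.
With n = 14: PMT = 20,000 / ([(1 − (1+r)^−n)/r] × (1+r)) = ¥1,932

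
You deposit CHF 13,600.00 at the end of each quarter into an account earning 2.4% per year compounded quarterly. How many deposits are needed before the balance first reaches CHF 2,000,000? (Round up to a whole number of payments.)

106 payments

Periodic rate r = 0.024/4 per quarter; n is counted in quarters.
Ordinary annuity FV: 2,000,000 = 13,600 × [((1+r)^n − 1)/r].
(1+r)^n = 1 + 2,000,000 × r / 13,600, so n = ln(1 + 2,000,000·r/13,600) / ln(1+r) = 105.74.
Round up to a whole number of payments: n = 106.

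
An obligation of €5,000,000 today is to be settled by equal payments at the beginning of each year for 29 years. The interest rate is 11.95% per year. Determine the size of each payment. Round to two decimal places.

€554,728.25

Level annuity due; solve PV = PMT × [(1 − (1+r)^−n)/r] × (1+r) for PMT.
Periodic rate r = 0.1195 per year.
With n = 29: PMT = 5,000,000 / ([(1 − (1+r)^−n)/r] × (1+r)) = €554,728.25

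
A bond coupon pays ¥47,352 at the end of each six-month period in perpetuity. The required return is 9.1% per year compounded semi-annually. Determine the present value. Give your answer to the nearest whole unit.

¥1,040,703

Periodic rate r = 0.091/2 per half-year.
Level perpetuity: PV = PMT / r = 47,352 / (0.091/2) = ¥1,040,703.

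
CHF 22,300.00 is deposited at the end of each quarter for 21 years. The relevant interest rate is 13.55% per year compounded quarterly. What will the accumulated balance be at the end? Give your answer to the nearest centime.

This is an ordinary annuity: 84 deposits of CHF 22,300.00 at the end of each quarter.
Periodic rate r = 0.1355/4 per quarter; n is counted in quarters.
FV = PMT × [((1+r)^n − 1)/r] = 22,300 × [(1+r)^84 − 1] / r = CHF 10,149,574.61

CHF 10,149,574.61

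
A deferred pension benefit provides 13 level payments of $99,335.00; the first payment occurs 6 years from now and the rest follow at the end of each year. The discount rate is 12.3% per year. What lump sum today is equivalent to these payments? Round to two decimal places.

Ordinary annuity of 13 payments, first payment at period 6.
Periodic rate r = 0.123 per year.
The ordinary-annuity PV formula values the stream one period before the first payment (period 5); discount that back 5 periods:
PV₀ = 99,335 × [1 − (1+r)^−13] / r × (1+r)^−5 = $352,083.23

$352,083.23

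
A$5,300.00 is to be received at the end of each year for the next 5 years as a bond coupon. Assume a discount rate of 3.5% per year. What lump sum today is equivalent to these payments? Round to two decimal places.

This is an ordinary annuity: 5 payments of A$5,300.00 at the end of each year.
Periodic rate r = 0.035 per year.
PV = PMT × [(1 − (1+r)^−n)/r] = 5,300 × [1 − (1+r)^−5] / r = A$23,929.78

A$23,929.78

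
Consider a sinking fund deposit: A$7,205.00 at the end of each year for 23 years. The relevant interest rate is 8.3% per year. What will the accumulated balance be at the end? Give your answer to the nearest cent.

This is an ordinary annuity: 23 deposits of A$7,205.00 at the end of each year.
Periodic rate r = 0.083 per year.
FV = PMT × [((1+r)^n − 1)/r] = 7,205 × [(1+r)^23 − 1] / r = A$456,456.11

A$456,456.11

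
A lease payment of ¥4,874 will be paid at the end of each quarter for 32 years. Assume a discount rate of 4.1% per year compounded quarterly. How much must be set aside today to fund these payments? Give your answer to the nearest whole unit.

This is an ordinary annuity: 128 payments of ¥4,874 at the end of each quarter.
Periodic rate r = 0.041/4 per quarter; n is counted in quarters.
PV = PMT × [(1 − (1+r)^−n)/r] = 4,874 × [1 − (1+r)^−128] / r = ¥346,608

¥346,608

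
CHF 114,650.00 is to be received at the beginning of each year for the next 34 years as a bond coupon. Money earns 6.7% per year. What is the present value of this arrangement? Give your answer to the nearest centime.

This is an annuity due: 34 payments of CHF 114,650.00 at the beginning of each year.
Periodic rate r = 0.067 per year.
PV = PMT × [(1 − (1+r)^−n)/r] × (1+r) = 114,650 × [1 − (1+r)^−34] / r × (1+r) = CHF 1,624,530.29

CHF 1,624,530.29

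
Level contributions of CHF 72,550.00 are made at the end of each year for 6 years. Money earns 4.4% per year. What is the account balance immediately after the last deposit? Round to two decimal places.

CHF 486,086.48

This is an ordinary annuity: 6 deposits of CHF 72,550.00 at the end of each year.
Periodic rate r = 0.044 per year.
FV = PMT × [((1+r)^n − 1)/r] = 72,550 × [(1+r)^6 − 1] / r = CHF 486,086.48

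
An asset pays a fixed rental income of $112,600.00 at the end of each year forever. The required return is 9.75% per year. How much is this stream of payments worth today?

$1,154,871.79

Periodic rate r = 0.0975 per year.
Level perpetuity: PV = PMT / r = 112,600 / (0.0975) = $1,154,871.79.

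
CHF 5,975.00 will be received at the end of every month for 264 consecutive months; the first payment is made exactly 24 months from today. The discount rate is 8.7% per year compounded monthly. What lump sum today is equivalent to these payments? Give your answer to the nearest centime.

CHF 594,321.59

Ordinary annuity of 264 payments, first payment at period 24.
Periodic rate r = 0.087/12 per month; n is counted in months.
The ordinary-annuity PV formula values the stream one period before the first payment (period 23); discount that back 23 periods:
PV₀ = 5,975 × [1 − (1+r)^−264] / r × (1+r)^−23 = CHF 594,321.59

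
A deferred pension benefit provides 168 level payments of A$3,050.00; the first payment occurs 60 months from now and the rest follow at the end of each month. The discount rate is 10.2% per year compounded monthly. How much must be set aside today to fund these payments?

Ordinary annuity of 168 payments, first payment at period 60.
Periodic rate r = 0.102/12 per month; n is counted in months.
The ordinary-annuity PV formula values the stream one period before the first payment (period 59); discount that back 59 periods:
PV₀ = 3,050 × [1 − (1+r)^−168] / r × (1+r)^−59 = A$165,237.03

A$165,237.03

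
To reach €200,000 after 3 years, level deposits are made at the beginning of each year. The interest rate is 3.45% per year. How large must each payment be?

€62,270.34

Level annuity due; solve FV = PMT × [((1+r)^n − 1)/r] × (1+r) for PMT.
Periodic rate r = 0.0345 per year.
With n = 3: PMT = 200,000 / ([((1+r)^n − 1)/r] × (1+r)) = €62,270.34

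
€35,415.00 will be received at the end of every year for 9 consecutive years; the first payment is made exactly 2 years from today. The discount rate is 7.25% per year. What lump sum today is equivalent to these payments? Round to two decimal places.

€212,869.92

Ordinary annuity of 9 payments, first payment at period 2.
Periodic rate r = 0.0725 per year.
The ordinary-annuity PV formula values the stream one period before the first payment (period 1); discount that back 1 periods:
PV₀ = 35,415 × [1 − (1+r)^−9] / r × (1+r)^−1 = €212,869.92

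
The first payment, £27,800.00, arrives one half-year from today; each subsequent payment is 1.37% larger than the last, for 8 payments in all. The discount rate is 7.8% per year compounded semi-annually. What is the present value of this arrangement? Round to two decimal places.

Periodic rate r = 0.078/2 per half-year; n is counted in half-years.
Growing ordinary annuity: PV = PMT₁ × [1 − ((1+g)/(1+r))^n] / (r − g) = 27,800 × [1 − ((1+0.0137)/(1+r))^8] / (r − 0.0137) = £196,671.06.

£196,671.06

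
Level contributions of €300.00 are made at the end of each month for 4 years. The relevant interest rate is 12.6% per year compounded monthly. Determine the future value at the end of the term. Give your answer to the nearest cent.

€18,599.59

This is an ordinary annuity: 48 deposits of €300.00 at the end of each month.
Periodic rate r = 0.126/12 per month; n is counted in months.
FV = PMT × [((1+r)^n − 1)/r] = 300 × [(1+r)^48 − 1] / r = €18,599.59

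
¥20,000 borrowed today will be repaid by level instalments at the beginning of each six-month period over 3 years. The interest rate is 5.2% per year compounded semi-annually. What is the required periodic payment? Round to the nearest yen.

Level annuity due; solve PV = PMT × [(1 − (1+r)^−n)/r] × (1+r) for PMT.
Periodic rate r = 0.052/2 per half-year; n is counted in half-years.
With n = 6: PMT = 20,000 / ([(1 − (1+r)^−n)/r] × (1+r)) = ¥3,551

¥3,551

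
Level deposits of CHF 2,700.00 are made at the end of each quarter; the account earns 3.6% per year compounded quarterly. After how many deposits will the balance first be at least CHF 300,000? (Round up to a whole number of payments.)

Periodic rate r = 0.036/4 per quarter; n is counted in quarters.
Ordinary annuity FV: 300,000 = 2,700 × [((1+r)^n − 1)/r].
(1+r)^n = 1 + 300,000 × r / 2,700, so n = ln(1 + 300,000·r/2,700) / ln(1+r) = 77.36.
Round up to a whole number of payments: n = 78.

78 payments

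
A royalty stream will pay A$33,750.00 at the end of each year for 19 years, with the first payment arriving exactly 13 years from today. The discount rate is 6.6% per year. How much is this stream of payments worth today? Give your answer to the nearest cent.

Ordinary annuity of 19 payments, first payment at period 13.
Periodic rate r = 0.066 per year.
The ordinary-annuity PV formula values the stream one period before the first payment (period 12); discount that back 12 periods:
PV₀ = 33,750 × [1 − (1+r)^−19] / r × (1+r)^−12 = A$166,978.00

A$166,978.00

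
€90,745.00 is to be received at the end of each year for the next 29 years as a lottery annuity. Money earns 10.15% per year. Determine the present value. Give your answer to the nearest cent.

€839,863.51

This is an ordinary annuity: 29 payments of €90,745.00 at the end of each year.
Periodic rate r = 0.1015 per year.
PV = PMT × [(1 − (1+r)^−n)/r] = 90,745 × [1 − (1+r)^−29] / r = €839,863.51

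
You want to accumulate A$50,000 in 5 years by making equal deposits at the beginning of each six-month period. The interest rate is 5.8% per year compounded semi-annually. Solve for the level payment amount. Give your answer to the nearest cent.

A$4,258.16

Level annuity due; solve FV = PMT × [((1+r)^n − 1)/r] × (1+r) for PMT.
Periodic rate r = 0.058/2 per half-year; n is counted in half-years.
With n = 10: PMT = 50,000 / ([((1+r)^n − 1)/r] × (1+r)) = A$4,258.16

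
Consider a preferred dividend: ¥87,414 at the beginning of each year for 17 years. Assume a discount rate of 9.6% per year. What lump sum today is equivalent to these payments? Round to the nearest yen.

¥787,918

This is an annuity due: 17 payments of ¥87,414 at the beginning of each year.
Periodic rate r = 0.096 per year.
PV = PMT × [(1 − (1+r)^−n)/r] × (1+r) = 87,414 × [1 − (1+r)^−17] / r × (1+r) = ¥787,918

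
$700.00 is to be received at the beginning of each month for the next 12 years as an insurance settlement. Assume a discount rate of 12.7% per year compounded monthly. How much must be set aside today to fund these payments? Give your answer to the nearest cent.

This is an annuity due: 144 payments of $700.00 at the beginning of each month.
Periodic rate r = 0.127/12 per month; n is counted in months.
PV = PMT × [(1 − (1+r)^−n)/r] × (1+r) = 700 × [1 − (1+r)^−144] / r × (1+r) = $52,163.94

$52,163.94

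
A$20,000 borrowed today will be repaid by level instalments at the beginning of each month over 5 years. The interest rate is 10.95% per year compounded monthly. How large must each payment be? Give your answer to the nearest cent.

A$430.42

Level annuity due; solve PV = PMT × [(1 − (1+r)^−n)/r] × (1+r) for PMT.
Periodic rate r = 0.1095/12 per month; n is counted in months.
With n = 60: PMT = 20,000 / ([(1 − (1+r)^−n)/r] × (1+r)) = A$430.42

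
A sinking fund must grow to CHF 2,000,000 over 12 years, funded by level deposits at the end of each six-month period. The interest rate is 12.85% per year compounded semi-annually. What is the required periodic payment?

CHF 37,170.39

Level ordinary annuity; solve FV = PMT × [((1+r)^n − 1)/r] for PMT.
Periodic rate r = 0.1285/2 per half-year; n is counted in half-years.
With n = 24: PMT = 2,000,000 / ([((1+r)^n − 1)/r]) = CHF 37,170.39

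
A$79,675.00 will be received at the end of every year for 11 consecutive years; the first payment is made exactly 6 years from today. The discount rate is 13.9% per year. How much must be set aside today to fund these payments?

Ordinary annuity of 11 payments, first payment at period 6.
Periodic rate r = 0.139 per year.
The ordinary-annuity PV formula values the stream one period before the first payment (period 5); discount that back 5 periods:
PV₀ = 79,675 × [1 − (1+r)^−11] / r × (1+r)^−5 = A$227,574.29

A$227,574.29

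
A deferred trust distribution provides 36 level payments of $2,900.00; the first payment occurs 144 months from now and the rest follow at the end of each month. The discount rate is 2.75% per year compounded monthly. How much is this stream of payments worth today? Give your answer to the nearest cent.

$72,156.09

Ordinary annuity of 36 payments, first payment at period 144.
Periodic rate r = 0.0275/12 per month; n is counted in months.
The ordinary-annuity PV formula values the stream one period before the first payment (period 143); discount that back 143 periods:
PV₀ = 2,900 × [1 − (1+r)^−36] / r × (1+r)^−143 = $72,156.09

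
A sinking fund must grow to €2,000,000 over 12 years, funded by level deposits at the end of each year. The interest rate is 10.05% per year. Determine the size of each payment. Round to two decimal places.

€93,245.94

Level ordinary annuity; solve FV = PMT × [((1+r)^n − 1)/r] for PMT.
Periodic rate r = 0.1005 per year.
With n = 12: PMT = 2,000,000 / ([((1+r)^n − 1)/r]) = €93,245.94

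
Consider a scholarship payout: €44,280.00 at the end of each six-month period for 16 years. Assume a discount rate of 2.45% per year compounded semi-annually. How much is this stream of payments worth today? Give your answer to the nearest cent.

€1,166,406.52

This is an ordinary annuity: 32 payments of €44,280.00 at the end of each six-month period.
Periodic rate r = 0.0245/2 per half-year; n is counted in half-years.
PV = PMT × [(1 − (1+r)^−n)/r] = 44,280 × [1 − (1+r)^−32] / r = €1,166,406.52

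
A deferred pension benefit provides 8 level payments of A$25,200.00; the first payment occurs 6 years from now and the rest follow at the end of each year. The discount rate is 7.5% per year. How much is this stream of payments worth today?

Ordinary annuity of 8 payments, first payment at period 6.
Periodic rate r = 0.075 per year.
The ordinary-annuity PV formula values the stream one period before the first payment (period 5); discount that back 5 periods:
PV₀ = 25,200 × [1 − (1+r)^−8] / r × (1+r)^−5 = A$102,814.87

A$102,814.87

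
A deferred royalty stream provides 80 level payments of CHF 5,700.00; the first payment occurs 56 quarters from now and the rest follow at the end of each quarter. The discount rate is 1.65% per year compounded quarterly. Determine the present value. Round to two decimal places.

CHF 309,166.40

Ordinary annuity of 80 payments, first payment at period 56.
Periodic rate r = 0.0165/4 per quarter; n is counted in quarters.
The ordinary-annuity PV formula values the stream one period before the first payment (period 55); discount that back 55 periods:
PV₀ = 5,700 × [1 − (1+r)^−80] / r × (1+r)^−55 = CHF 309,166.40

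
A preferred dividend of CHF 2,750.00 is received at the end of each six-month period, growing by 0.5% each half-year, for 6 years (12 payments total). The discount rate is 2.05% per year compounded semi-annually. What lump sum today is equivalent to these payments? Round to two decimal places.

Periodic rate r = 0.0205/2 per half-year; n is counted in half-years.
Growing ordinary annuity: PV = PMT₁ × [1 − ((1+g)/(1+r))^n] / (r − g) = 2,750 × [1 − ((1+0.005)/(1+r))^12] / (r − 0.005) = CHF 31,747.53.

CHF 31,747.53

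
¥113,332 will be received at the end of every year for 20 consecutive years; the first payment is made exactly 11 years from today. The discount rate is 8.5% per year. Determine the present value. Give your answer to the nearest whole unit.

Ordinary annuity of 20 payments, first payment at period 11.
Periodic rate r = 0.085 per year.
The ordinary-annuity PV formula values the stream one period before the first payment (period 10); discount that back 10 periods:
PV₀ = 113,332 × [1 − (1+r)^−20] / r × (1+r)^−10 = ¥474,351

¥474,351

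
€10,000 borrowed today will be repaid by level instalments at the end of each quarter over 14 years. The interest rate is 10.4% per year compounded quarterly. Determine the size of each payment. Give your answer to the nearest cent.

€341.00

Level ordinary annuity; solve PV = PMT × [(1 − (1+r)^−n)/r] for PMT.
Periodic rate r = 0.104/4 per quarter; n is counted in quarters.
With n = 56: PMT = 10,000 / ([(1 − (1+r)^−n)/r]) = €341.00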